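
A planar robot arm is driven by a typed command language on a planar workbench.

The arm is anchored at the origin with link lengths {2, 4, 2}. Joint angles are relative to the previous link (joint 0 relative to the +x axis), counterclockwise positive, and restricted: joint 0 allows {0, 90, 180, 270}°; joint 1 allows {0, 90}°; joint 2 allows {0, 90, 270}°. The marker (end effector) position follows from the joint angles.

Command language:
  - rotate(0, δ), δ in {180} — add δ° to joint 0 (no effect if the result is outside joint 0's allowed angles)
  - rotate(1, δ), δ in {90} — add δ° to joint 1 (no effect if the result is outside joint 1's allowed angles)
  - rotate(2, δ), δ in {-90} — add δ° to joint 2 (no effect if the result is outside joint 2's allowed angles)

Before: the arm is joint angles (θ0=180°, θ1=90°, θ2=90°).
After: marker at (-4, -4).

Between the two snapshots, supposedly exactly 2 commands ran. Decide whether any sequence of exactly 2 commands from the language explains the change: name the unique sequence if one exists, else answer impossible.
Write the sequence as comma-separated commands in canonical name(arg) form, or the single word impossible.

from: joint angles (θ0=180°, θ1=90°, θ2=90°)
step 1 (rotate(2, -90)): joint angles (θ0=180°, θ1=90°, θ2=0°)
step 2 (rotate(2, -90)): joint angles (θ0=180°, θ1=90°, θ2=270°)
no rival 2-sequence matches.

rotate(2, -90), rotate(2, -90)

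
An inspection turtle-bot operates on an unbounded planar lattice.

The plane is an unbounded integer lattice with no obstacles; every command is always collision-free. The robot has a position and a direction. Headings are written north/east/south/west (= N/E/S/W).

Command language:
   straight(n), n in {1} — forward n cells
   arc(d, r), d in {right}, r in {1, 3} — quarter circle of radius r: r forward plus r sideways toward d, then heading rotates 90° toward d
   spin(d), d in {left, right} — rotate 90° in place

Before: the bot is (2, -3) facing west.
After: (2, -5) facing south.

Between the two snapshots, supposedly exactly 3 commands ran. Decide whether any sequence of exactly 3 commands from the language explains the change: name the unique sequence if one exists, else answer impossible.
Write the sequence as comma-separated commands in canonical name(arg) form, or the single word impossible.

key: position moved to (2,-5) AND the heading swung to S — translation plus rotation needed
initial: (2, -3) facing west
[1] after spin(left): (2, -3) facing south
[2] after straight(1): (2, -4) facing south
[3] after straight(1): (2, -5) facing south
no rival 3-sequence matches.

spin(left), straight(1), straight(1)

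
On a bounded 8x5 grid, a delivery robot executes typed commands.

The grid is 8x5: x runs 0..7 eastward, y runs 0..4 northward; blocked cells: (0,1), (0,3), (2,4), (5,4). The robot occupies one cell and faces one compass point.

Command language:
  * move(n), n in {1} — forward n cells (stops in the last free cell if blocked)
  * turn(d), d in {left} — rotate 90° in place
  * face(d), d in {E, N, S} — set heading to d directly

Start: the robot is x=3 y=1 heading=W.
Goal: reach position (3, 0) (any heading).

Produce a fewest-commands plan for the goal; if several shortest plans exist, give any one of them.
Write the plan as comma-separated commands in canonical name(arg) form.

turn(left), move(1)

begin: x=3 y=1 heading=W
[1] after turn(left): x=3 y=1 heading=S
[2] after move(1): x=3 y=0 heading=S
no 1-step plan works, so 2 is optimal.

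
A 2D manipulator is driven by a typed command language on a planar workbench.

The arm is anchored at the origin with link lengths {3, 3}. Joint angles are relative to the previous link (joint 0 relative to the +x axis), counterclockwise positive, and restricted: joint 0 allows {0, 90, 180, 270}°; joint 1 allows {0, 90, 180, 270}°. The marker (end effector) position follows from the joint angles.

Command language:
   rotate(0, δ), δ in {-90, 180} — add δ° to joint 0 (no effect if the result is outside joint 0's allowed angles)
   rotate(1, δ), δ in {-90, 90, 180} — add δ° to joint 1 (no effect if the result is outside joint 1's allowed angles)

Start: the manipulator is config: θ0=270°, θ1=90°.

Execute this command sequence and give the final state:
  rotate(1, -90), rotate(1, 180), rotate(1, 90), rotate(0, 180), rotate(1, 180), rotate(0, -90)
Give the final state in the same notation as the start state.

begin: config: θ0=270°, θ1=90°
t=1 rotate(1, -90) ⇒ config: θ0=270°, θ1=0°
t=2 rotate(1, 180) ⇒ config: θ0=270°, θ1=180°
t=3 rotate(1, 90) ⇒ config: θ0=270°, θ1=270°
t=4 rotate(0, 180) ⇒ config: θ0=90°, θ1=270°
t=5 rotate(1, 180) ⇒ config: θ0=90°, θ1=90°
t=6 rotate(0, -90) ⇒ config: θ0=0°, θ1=90°

config: θ0=0°, θ1=90°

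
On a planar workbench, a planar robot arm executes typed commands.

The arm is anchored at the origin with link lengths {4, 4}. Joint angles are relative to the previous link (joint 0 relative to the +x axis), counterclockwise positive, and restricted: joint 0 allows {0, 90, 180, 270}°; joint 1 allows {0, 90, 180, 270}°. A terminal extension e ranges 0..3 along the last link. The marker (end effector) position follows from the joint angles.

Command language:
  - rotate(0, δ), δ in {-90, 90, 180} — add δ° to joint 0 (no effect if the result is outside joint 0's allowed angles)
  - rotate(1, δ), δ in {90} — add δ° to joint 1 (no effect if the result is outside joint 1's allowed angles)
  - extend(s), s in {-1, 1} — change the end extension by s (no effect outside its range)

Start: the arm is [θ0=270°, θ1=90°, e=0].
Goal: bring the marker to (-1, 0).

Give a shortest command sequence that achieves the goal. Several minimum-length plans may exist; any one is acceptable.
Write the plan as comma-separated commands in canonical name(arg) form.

from: [θ0=270°, θ1=90°, e=0]
1. rotate(1, 90) → [θ0=270°, θ1=180°, e=0]
2. rotate(0, 90) → [θ0=0°, θ1=180°, e=0]
3. extend(1) → [θ0=0°, θ1=180°, e=1]
shorter routes all fall short; 3 is best.

rotate(1, 90), rotate(0, 90), extend(1)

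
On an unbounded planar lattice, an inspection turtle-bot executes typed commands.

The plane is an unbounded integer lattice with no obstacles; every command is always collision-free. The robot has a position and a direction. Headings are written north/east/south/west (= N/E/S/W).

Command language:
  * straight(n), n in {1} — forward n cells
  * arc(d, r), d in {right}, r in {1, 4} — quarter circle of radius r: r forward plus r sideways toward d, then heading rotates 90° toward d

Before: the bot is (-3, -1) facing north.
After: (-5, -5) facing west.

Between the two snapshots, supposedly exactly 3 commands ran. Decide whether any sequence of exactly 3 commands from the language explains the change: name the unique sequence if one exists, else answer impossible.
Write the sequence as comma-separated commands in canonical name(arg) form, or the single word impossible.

key: position moved to (-5,-5) AND the heading swung to W — translation plus rotation needed
t0: (-3, -1) facing north
step 1 (arc(right, 1)): (-2, 0) facing east
step 2 (arc(right, 1)): (-1, -1) facing south
step 3 (arc(right, 4)): (-5, -5) facing west
no rival 3-sequence matches.

arc(right, 1), arc(right, 1), arc(right, 4)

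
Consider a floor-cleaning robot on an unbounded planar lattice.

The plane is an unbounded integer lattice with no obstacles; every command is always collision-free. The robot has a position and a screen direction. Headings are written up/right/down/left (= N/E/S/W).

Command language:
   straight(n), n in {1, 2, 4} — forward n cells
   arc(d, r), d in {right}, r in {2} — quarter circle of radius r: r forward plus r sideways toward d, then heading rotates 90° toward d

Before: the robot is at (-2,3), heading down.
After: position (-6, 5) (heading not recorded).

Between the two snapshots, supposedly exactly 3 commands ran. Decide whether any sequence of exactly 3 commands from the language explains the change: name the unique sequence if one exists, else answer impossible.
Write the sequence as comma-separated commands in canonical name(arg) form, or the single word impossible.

arc(right, 2), arc(right, 2), straight(2)

key: running straight(2) before arc(right, 2) would end elsewhere — order is forced
t0: at (-2,3), heading down
[1] after arc(right, 2): at (-4,1), heading left
[2] after arc(right, 2): at (-6,3), heading up
[3] after straight(2): at (-6,5), heading up
no other 3-command option fits: unique.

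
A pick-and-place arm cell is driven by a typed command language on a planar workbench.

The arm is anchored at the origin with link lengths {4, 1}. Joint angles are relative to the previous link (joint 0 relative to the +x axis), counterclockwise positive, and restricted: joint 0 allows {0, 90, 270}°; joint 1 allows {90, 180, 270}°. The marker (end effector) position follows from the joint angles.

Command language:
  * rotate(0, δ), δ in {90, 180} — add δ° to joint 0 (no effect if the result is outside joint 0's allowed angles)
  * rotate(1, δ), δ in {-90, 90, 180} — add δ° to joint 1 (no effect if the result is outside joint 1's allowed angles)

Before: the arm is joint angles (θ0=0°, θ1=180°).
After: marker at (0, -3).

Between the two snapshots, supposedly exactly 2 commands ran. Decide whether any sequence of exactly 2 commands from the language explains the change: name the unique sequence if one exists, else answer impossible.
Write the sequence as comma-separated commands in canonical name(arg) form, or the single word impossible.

key: running rotate(0, 180) before rotate(0, 90) would end elsewhere — order is forced
start: joint angles (θ0=0°, θ1=180°)
t=1 rotate(0, 90) ⇒ joint angles (θ0=90°, θ1=180°)
t=2 rotate(0, 180) ⇒ joint angles (θ0=270°, θ1=180°)
uniquely the one of 25 2-step routes that fits.

rotate(0, 90), rotate(0, 180)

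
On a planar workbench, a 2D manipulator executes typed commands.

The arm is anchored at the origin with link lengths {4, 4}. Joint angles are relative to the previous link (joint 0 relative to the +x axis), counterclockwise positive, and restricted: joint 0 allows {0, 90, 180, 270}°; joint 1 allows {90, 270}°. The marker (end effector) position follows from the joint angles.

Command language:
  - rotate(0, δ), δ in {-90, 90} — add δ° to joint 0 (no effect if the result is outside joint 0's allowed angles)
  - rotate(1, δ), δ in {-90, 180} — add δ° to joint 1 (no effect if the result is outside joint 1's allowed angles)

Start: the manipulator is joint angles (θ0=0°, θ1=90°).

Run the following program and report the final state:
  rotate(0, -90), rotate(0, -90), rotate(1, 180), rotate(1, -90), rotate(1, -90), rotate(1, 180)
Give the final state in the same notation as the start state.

begin: joint angles (θ0=0°, θ1=90°)
t=1 rotate(0, -90) ⇒ joint angles (θ0=270°, θ1=90°)
t=2 rotate(0, -90) ⇒ joint angles (θ0=180°, θ1=90°)
t=3 rotate(1, 180) ⇒ joint angles (θ0=180°, θ1=270°)
t=4 rotate(1, -90) ⇒ joint angles (θ0=180°, θ1=270°)
t=5 rotate(1, -90) ⇒ joint angles (θ0=180°, θ1=270°)
t=6 rotate(1, 180) ⇒ joint angles (θ0=180°, θ1=90°)

joint angles (θ0=180°, θ1=90°)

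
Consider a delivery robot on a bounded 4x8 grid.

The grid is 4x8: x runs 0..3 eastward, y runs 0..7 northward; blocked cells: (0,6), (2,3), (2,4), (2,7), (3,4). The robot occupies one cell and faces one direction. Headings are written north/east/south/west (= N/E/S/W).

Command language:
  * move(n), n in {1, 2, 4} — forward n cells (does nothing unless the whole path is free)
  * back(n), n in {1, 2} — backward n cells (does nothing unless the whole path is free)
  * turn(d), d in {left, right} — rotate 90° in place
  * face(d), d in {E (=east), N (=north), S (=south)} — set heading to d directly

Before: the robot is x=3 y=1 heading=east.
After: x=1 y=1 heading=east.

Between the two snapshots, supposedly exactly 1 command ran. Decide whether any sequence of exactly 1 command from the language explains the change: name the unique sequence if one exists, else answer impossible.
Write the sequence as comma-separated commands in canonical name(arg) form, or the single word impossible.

key: heading stays E — the single command does not turn
initial: x=3 y=1 heading=east
step 1 (back(2)): x=1 y=1 heading=east
all 10 alternatives checked — unique.

back(2)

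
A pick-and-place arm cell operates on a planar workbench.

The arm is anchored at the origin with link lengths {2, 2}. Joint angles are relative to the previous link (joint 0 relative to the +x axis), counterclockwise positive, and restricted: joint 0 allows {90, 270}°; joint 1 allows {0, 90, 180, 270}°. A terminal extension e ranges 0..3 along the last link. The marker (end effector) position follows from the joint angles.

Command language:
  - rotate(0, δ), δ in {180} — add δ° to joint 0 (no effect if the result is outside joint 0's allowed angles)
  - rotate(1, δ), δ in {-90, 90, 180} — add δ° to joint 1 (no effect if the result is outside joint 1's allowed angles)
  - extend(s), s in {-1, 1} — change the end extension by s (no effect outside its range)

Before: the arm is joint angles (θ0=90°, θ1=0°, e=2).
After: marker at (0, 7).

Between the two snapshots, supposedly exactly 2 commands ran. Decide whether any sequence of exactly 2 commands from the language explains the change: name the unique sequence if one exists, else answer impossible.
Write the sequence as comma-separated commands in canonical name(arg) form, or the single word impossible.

initial: joint angles (θ0=90°, θ1=0°, e=2)
t=1 extend(1) ⇒ joint angles (θ0=90°, θ1=0°, e=3)
t=2 extend(1) ⇒ joint angles (θ0=90°, θ1=0°, e=3)
no other 2-command option fits: unique.

extend(1), extend(1)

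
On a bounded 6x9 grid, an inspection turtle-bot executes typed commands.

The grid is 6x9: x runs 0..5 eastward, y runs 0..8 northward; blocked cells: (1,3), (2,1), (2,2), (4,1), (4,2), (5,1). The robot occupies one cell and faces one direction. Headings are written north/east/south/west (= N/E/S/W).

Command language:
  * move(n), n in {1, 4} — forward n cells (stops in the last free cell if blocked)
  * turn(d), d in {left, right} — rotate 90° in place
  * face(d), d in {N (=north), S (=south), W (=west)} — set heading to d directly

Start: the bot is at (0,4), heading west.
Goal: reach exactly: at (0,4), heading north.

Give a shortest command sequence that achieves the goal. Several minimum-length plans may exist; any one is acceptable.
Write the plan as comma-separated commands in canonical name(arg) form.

turn(right)

start: at (0,4), heading west
1. turn(right) → at (0,4), heading north
shorter routes all fall short; 1 is best.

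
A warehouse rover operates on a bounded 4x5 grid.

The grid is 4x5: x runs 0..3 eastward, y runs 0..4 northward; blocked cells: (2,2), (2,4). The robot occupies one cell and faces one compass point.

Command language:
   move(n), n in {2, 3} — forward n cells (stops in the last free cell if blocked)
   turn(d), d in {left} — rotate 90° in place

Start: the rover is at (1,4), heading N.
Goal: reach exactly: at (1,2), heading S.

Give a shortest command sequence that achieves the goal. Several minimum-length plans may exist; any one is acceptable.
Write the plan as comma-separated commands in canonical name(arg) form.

t0: at (1,4), heading N
step 1 (turn(left)): at (1,4), heading W
step 2 (turn(left)): at (1,4), heading S
step 3 (move(2)): at (1,2), heading S
no 2-step plan works, so 3 is optimal.

turn(left), turn(left), move(2)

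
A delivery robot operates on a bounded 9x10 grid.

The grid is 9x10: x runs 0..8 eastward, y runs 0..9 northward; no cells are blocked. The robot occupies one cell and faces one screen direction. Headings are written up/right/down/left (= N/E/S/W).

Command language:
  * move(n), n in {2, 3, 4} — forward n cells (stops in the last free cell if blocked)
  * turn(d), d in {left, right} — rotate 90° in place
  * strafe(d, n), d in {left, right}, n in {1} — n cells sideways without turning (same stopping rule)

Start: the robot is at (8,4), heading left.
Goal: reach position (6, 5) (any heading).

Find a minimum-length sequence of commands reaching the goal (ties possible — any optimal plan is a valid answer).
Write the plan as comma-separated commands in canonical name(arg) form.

start: at (8,4), heading left
[1] after move(2): at (6,4), heading left
[2] after strafe(right, 1): at (6,5), heading left
nothing shorter than 2 reaches the goal.

move(2), strafe(right, 1)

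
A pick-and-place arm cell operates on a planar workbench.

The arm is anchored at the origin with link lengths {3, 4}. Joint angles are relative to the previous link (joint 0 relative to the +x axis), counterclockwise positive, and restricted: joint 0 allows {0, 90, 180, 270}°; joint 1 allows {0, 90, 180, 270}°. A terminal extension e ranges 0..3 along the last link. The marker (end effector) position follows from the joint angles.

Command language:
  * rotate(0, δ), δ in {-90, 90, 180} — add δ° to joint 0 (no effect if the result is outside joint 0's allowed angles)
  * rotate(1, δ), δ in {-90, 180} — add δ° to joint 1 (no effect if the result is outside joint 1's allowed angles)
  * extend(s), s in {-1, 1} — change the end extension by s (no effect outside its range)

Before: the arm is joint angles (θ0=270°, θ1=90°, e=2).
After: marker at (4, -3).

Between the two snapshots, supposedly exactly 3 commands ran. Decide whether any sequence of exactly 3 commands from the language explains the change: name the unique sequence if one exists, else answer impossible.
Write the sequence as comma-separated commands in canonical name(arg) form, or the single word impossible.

start: joint angles (θ0=270°, θ1=90°, e=2)
step 1 (extend(-1)): joint angles (θ0=270°, θ1=90°, e=1)
step 2 (extend(-1)): joint angles (θ0=270°, θ1=90°, e=0)
step 3 (extend(-1)): joint angles (θ0=270°, θ1=90°, e=0)
no rival 3-sequence matches.

extend(-1), extend(-1), extend(-1)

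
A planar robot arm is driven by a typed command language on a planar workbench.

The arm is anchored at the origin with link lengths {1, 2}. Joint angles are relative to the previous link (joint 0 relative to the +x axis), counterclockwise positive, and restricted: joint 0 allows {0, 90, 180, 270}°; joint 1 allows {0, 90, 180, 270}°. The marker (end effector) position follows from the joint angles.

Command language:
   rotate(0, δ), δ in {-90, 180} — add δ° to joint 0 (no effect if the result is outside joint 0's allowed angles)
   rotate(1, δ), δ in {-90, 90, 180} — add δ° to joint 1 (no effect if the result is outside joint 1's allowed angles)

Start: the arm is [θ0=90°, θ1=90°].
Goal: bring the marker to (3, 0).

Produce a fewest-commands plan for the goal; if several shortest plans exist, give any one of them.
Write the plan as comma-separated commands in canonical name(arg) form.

begin: [θ0=90°, θ1=90°]
1. rotate(1, -90) → [θ0=90°, θ1=0°]
2. rotate(0, -90) → [θ0=0°, θ1=0°]
minimal: 2 command(s), checked below 2.

rotate(1, -90), rotate(0, -90)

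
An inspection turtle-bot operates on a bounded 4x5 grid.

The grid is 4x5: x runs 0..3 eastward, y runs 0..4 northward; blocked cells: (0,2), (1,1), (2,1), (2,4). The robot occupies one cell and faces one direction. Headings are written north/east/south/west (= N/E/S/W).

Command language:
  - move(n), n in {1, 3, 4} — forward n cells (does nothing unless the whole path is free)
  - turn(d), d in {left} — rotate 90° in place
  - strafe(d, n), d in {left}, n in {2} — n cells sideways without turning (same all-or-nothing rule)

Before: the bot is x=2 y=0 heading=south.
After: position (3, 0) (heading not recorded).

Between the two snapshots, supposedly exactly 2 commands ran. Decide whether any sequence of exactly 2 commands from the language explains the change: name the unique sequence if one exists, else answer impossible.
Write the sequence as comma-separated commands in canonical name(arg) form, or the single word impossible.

turn(left), move(1)

key: order matters: swapping turn(left) and move(1) lands elsewhere
from: x=2 y=0 heading=south
1. turn(left) → x=2 y=0 heading=east
2. move(1) → x=3 y=0 heading=east
uniquely the one of 25 2-step routes that fits.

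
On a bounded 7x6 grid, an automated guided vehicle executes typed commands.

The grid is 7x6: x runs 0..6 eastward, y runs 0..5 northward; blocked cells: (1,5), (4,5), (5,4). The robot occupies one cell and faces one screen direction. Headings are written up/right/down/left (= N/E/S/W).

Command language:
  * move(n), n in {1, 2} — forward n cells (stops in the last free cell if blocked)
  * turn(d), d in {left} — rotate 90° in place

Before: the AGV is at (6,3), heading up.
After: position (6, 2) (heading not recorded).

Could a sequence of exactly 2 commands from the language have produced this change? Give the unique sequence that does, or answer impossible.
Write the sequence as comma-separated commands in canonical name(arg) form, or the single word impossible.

impossible

checked all 2-command options: none fits.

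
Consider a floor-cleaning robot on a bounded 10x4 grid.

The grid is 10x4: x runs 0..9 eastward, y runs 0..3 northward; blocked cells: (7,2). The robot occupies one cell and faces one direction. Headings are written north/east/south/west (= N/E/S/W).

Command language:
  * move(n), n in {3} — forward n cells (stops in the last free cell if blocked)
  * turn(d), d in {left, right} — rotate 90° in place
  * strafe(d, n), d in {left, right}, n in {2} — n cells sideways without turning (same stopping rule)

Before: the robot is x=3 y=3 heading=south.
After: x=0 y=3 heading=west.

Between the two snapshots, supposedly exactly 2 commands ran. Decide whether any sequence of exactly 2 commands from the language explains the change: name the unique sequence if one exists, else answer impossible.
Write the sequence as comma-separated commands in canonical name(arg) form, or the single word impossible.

turn(right), move(3)

key: position moved to (0,3) AND the heading swung to W — translation plus rotation needed
t0: x=3 y=3 heading=south
1. turn(right) → x=3 y=3 heading=west
2. move(3) → x=0 y=3 heading=west
uniquely the one of 25 2-step routes that fits.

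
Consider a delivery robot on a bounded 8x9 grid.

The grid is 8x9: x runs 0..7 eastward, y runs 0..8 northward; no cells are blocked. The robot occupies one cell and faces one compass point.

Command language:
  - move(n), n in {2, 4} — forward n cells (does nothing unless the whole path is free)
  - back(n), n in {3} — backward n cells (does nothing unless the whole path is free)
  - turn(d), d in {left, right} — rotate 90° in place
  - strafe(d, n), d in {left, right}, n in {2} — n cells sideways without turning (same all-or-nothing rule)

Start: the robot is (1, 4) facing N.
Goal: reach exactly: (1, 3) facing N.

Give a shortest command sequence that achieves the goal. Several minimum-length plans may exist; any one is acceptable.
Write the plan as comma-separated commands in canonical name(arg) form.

begin: (1, 4) facing N
1. move(2) → (1, 6) facing N
2. back(3) → (1, 3) facing N
nothing shorter than 2 reaches the goal.

move(2), back(3)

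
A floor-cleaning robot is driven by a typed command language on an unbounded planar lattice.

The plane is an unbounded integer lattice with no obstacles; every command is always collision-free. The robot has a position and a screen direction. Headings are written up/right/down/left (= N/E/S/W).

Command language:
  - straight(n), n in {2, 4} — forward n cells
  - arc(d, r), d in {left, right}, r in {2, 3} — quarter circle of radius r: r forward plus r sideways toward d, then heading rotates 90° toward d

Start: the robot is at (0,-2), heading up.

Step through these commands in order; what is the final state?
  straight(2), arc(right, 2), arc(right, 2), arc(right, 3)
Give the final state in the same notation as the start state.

at (1,-3), heading left

begin: at (0,-2), heading up
step 1 (straight(2)): at (0,0), heading up
step 2 (arc(right, 2)): at (2,2), heading right
step 3 (arc(right, 2)): at (4,0), heading down
step 4 (arc(right, 3)): at (1,-3), heading left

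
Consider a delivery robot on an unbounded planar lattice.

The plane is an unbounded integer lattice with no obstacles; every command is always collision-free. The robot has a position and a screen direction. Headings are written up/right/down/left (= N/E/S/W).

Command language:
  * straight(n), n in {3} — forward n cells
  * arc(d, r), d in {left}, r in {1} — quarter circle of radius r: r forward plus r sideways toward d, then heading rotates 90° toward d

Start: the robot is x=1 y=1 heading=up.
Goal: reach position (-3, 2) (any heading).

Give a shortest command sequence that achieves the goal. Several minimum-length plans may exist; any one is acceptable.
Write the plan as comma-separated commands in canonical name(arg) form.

arc(left, 1), straight(3)

start: x=1 y=1 heading=up
[1] after arc(left, 1): x=0 y=2 heading=left
[2] after straight(3): x=-3 y=2 heading=left
minimal: 2 command(s), checked below 2.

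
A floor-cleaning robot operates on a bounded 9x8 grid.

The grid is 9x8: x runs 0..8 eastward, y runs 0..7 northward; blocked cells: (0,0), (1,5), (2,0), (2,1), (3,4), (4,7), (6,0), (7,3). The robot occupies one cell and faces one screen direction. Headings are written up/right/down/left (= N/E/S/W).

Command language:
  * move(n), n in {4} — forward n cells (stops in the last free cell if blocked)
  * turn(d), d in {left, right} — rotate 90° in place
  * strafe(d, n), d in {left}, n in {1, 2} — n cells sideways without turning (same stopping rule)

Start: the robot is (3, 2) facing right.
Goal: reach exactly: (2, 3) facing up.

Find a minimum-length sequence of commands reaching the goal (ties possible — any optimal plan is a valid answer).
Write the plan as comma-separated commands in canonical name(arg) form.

strafe(left, 2), turn(left), strafe(left, 1)

start: (3, 2) facing right
[1] after strafe(left, 2): (3, 3) facing right
[2] after turn(left): (3, 3) facing up
[3] after strafe(left, 1): (2, 3) facing up
no 2-step plan works, so 3 is optimal.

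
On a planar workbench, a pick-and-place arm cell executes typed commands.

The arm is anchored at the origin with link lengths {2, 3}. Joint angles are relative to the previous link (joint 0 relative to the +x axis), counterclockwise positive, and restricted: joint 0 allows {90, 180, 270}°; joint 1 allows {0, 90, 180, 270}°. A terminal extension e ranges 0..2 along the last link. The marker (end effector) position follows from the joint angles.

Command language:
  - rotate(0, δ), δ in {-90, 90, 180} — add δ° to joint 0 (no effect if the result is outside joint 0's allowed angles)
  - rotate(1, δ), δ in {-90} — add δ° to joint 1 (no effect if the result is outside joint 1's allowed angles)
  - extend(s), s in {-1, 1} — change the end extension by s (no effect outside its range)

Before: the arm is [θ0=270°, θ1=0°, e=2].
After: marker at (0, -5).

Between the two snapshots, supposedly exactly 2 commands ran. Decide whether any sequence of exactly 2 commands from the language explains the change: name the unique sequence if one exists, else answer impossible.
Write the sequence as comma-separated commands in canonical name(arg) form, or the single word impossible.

extend(-1), extend(-1)

start: [θ0=270°, θ1=0°, e=2]
t=1 extend(-1) ⇒ [θ0=270°, θ1=0°, e=1]
t=2 extend(-1) ⇒ [θ0=270°, θ1=0°, e=0]
all 36 alternatives checked — unique.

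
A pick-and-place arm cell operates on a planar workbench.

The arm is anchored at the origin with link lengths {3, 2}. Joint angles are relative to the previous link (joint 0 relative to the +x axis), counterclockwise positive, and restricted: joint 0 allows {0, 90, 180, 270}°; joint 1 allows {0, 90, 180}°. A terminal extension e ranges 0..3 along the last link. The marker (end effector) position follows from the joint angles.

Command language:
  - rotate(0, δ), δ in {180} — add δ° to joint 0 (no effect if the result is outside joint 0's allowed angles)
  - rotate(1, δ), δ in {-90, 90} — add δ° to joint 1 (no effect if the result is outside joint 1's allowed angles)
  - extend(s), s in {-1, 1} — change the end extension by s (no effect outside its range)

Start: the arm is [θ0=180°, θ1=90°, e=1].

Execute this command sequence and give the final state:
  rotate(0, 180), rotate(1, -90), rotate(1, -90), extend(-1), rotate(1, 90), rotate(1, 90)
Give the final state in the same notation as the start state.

initial: [θ0=180°, θ1=90°, e=1]
t=1 rotate(0, 180) ⇒ [θ0=0°, θ1=90°, e=1]
t=2 rotate(1, -90) ⇒ [θ0=0°, θ1=0°, e=1]
t=3 rotate(1, -90) ⇒ [θ0=0°, θ1=0°, e=1]
t=4 extend(-1) ⇒ [θ0=0°, θ1=0°, e=0]
t=5 rotate(1, 90) ⇒ [θ0=0°, θ1=90°, e=0]
t=6 rotate(1, 90) ⇒ [θ0=0°, θ1=180°, e=0]

[θ0=0°, θ1=180°, e=0]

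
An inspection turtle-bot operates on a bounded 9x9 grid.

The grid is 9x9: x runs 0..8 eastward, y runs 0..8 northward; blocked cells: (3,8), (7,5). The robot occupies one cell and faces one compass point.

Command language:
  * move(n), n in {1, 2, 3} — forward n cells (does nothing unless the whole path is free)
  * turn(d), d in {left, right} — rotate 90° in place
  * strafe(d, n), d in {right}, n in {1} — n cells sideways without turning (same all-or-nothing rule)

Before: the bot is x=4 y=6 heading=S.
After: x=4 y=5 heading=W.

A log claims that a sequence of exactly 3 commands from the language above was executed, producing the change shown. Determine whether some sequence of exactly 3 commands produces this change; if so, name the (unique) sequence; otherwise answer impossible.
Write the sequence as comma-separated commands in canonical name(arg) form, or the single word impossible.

key: running strafe(right, 1) before move(2) would end elsewhere — order is forced
from: x=4 y=6 heading=S
t=1 move(2) ⇒ x=4 y=4 heading=S
t=2 turn(right) ⇒ x=4 y=4 heading=W
t=3 strafe(right, 1) ⇒ x=4 y=5 heading=W
no rival 3-sequence matches.

move(2), turn(right), strafe(right, 1)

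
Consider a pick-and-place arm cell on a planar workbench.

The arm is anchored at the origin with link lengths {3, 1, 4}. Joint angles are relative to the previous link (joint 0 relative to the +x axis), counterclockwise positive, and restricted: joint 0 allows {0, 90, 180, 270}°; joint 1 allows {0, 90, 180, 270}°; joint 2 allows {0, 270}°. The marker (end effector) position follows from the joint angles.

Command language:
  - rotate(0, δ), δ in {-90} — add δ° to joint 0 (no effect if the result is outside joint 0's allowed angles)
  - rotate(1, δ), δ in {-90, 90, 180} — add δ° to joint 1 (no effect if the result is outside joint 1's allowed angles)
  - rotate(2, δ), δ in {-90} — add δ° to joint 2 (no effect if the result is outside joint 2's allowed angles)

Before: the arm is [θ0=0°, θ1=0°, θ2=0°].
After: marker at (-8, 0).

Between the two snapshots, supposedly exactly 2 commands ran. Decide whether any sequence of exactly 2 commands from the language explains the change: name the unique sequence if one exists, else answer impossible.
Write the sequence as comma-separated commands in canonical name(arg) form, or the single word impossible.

from: [θ0=0°, θ1=0°, θ2=0°]
1. rotate(0, -90) → [θ0=270°, θ1=0°, θ2=0°]
2. rotate(0, -90) → [θ0=180°, θ1=0°, θ2=0°]
no other 2-command option fits: unique.

rotate(0, -90), rotate(0, -90)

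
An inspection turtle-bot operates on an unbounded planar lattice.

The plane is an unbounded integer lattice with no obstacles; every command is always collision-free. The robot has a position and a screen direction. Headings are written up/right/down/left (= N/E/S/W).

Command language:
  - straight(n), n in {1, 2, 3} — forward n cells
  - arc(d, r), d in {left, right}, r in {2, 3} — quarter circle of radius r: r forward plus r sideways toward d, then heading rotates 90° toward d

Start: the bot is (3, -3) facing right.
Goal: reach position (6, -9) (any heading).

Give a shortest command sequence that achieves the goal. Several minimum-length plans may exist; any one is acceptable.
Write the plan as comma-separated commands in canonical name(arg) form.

arc(right, 3), straight(3)

begin: (3, -3) facing right
t=1 arc(right, 3) ⇒ (6, -6) facing down
t=2 straight(3) ⇒ (6, -9) facing down
shorter routes all fall short; 2 is best.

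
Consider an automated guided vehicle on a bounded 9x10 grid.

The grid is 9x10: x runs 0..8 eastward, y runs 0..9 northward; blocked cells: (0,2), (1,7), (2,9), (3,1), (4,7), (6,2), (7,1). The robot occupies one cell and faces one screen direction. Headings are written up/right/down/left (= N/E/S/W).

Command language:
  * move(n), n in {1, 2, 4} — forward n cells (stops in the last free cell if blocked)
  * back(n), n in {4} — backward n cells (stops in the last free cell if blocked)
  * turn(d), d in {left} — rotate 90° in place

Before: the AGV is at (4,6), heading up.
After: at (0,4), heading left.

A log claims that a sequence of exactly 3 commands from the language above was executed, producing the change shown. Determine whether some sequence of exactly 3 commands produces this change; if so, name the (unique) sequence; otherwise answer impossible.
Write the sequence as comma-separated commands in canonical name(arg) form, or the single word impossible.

no 3-step route produces this change.

impossible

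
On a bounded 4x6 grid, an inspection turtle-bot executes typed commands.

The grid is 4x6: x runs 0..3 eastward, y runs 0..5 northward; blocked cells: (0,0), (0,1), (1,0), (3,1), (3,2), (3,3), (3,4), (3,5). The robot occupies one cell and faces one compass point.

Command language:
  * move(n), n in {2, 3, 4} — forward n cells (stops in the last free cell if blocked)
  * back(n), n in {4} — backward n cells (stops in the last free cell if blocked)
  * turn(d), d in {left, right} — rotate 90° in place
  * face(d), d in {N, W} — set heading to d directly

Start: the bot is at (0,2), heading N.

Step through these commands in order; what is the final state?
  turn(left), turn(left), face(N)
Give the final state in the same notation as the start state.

at (0,2), heading N

initial: at (0,2), heading N
[1] after turn(left): at (0,2), heading W
[2] after turn(left): at (0,2), heading S
[3] after face(N): at (0,2), heading N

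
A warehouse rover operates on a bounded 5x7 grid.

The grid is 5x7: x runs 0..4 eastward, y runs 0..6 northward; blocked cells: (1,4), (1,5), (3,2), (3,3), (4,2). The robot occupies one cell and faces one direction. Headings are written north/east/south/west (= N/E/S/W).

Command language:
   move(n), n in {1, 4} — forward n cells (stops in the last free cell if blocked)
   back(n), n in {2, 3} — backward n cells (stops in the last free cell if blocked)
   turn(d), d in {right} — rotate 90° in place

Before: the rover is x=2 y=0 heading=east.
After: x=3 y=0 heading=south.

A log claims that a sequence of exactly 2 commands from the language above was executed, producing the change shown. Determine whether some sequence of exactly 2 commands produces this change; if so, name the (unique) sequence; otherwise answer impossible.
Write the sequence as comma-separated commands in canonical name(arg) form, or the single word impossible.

move(1), turn(right)

key: order matters: swapping move(1) and turn(right) lands elsewhere
from: x=2 y=0 heading=east
[1] after move(1): x=3 y=0 heading=east
[2] after turn(right): x=3 y=0 heading=south
no other 2-command option fits: unique.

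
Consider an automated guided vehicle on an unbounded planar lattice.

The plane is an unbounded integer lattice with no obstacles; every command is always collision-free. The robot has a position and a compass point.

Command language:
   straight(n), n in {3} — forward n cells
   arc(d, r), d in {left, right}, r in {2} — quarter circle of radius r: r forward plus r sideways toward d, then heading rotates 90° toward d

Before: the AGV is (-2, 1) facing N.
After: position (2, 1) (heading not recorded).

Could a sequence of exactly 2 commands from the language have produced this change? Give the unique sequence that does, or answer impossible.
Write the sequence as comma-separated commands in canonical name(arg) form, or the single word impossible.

arc(right, 2), arc(right, 2)

t0: (-2, 1) facing N
step 1 (arc(right, 2)): (0, 3) facing E
step 2 (arc(right, 2)): (2, 1) facing S
no other 2-command option fits: unique.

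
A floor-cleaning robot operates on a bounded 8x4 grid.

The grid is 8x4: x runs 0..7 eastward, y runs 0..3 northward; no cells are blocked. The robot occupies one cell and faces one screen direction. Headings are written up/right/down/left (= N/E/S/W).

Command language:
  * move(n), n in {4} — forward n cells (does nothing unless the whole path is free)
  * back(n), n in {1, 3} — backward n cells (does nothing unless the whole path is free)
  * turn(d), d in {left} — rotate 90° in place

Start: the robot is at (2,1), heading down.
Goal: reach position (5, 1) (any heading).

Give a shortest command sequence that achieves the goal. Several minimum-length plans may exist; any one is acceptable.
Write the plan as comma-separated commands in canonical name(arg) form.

t0: at (2,1), heading down
[1] after turn(left): at (2,1), heading right
[2] after back(1): at (1,1), heading right
[3] after move(4): at (5,1), heading right
nothing shorter than 3 reaches the goal.

turn(left), back(1), move(4)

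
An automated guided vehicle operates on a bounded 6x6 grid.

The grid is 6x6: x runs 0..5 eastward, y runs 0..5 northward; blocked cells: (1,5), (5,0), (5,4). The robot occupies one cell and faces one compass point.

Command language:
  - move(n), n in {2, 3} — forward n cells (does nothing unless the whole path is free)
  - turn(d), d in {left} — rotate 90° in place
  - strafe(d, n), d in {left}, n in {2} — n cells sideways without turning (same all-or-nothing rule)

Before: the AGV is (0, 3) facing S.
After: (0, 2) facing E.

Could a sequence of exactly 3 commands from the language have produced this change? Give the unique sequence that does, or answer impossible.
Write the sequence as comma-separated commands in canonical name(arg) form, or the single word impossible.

key: order matters: swapping move(3) and strafe(left, 2) lands elsewhere
initial: (0, 3) facing S
1. move(3) → (0, 0) facing S
2. turn(left) → (0, 0) facing E
3. strafe(left, 2) → (0, 2) facing E
no rival 3-sequence matches.

move(3), turn(left), strafe(left, 2)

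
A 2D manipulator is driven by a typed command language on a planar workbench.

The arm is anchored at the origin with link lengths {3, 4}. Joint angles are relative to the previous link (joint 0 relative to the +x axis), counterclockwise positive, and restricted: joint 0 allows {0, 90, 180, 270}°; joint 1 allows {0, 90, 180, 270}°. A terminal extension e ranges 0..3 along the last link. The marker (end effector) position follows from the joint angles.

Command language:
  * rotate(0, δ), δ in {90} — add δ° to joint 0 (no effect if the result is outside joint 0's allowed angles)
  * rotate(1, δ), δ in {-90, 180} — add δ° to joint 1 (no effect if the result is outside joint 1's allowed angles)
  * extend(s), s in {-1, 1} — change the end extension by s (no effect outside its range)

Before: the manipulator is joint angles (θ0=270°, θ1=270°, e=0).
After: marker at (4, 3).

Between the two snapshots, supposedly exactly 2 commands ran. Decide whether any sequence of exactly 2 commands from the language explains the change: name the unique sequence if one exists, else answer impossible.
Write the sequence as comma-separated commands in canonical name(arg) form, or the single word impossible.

start: joint angles (θ0=270°, θ1=270°, e=0)
1. rotate(0, 90) → joint angles (θ0=0°, θ1=270°, e=0)
2. rotate(0, 90) → joint angles (θ0=90°, θ1=270°, e=0)
no rival 2-sequence matches.

rotate(0, 90), rotate(0, 90)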